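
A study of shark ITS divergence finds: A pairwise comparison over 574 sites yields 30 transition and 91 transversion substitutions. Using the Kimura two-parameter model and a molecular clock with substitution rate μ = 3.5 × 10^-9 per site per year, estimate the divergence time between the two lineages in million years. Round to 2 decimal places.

35.42

P = 30/574 ≈ 0.052265 and Q = 91/574 ≈ 0.158537.
Under the Kimura two-parameter model, d = −½ ln(1 − 2P − Q) − ¼ ln(1 − 2Q).
1 − 2P − Q = 0.736933, giving −½ ln(0.736933) = 0.152629.
1 − 2Q = 0.682926, giving −¼ ln(0.682926) = 0.095342.
d = 0.152629 + 0.095342 = 0.247971.
Under a molecular clock d = 2μt, so t = d/(2μ) = 0.247971 / (2 × 3.5 × 10^-9) = 35.42 million years.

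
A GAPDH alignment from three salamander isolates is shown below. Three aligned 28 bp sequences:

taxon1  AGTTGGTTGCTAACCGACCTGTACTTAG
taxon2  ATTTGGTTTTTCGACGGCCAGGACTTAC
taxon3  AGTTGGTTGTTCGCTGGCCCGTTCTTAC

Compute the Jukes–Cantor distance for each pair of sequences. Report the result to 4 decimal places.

d(taxon1,taxon2) = 0.4850, d(taxon1,taxon3) = 0.3597, d(taxon2,taxon3) = 0.3041

taxon1–taxon2: 10/28 sites differ → p ≈ 0.357143, d = −0.75 ln(1 − 0.476191) = 0.484971 ≈ 0.4850.
taxon1–taxon3: 8/28 sites differ → p ≈ 0.285714, d = −0.75 ln(1 − 0.380952) = 0.359679 ≈ 0.3597.
taxon2–taxon3: 7/28 sites differ → p = 0.25, d = −0.75 ln(1 − 0.333333) = 0.304098 ≈ 0.3041.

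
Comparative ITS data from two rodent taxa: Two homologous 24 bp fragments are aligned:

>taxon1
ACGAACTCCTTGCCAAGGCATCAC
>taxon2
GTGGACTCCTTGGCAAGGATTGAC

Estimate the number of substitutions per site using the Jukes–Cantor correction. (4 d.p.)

0.3694

The sequences differ at 7 of 24 sites (1, 2, 4, 13, 19, 20, 22), so p = 7/24 ≈ 0.291667.
d = −(3/4) ln(1 − 4p/3) = −0.75 ln(1 − 0.388889) = −0.75 ln(0.611111)
  = −0.75 × (-0.492477) = 0.369358 substitutions/site.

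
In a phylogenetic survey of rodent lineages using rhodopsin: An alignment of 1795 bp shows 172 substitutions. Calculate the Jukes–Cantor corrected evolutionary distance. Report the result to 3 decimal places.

p = 172/1795 ≈ 0.095822.
d = −(3/4) ln(1 − 4p/3) = −0.75 ln(1 − 0.127763) = −0.75 ln(0.872237)
  = −0.75 × (-0.136694) = 0.102521 substitutions/site.

0.103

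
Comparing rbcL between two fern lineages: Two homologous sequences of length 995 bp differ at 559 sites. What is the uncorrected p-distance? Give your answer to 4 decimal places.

p = 559/995 = 0.561809… ≈ 0.5618 (to 4 d.p.).

0.5618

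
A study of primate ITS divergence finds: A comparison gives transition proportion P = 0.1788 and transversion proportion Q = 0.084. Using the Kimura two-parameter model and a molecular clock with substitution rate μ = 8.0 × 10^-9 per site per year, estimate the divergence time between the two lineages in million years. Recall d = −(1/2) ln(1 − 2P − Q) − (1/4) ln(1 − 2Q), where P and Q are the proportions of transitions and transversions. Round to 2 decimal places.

Under the Kimura two-parameter model, d = −½ ln(1 − 2P − Q) − ¼ ln(1 − 2Q).
1 − 2P − Q = 0.5584, giving −½ ln(0.5584) = 0.291340.
1 − 2Q = 0.832, giving −¼ ln(0.832) = 0.045981.
d = 0.291340 + 0.045981 = 0.337321.
Under a molecular clock d = 2μt, so t = d/(2μ) = 0.337321 / (2 × 8.0 × 10^-9) = 21.08 million years.

21.08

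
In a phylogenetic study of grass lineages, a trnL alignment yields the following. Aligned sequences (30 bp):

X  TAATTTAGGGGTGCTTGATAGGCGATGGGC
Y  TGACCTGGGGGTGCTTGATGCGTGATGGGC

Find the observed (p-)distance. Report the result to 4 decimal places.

0.2333

The sequences differ at 7 of 30 positions (sites 2, 4, 5, 7, 20, 21, 23).
p = 7/30 = 0.233333… ≈ 0.2333 (to 4 d.p.).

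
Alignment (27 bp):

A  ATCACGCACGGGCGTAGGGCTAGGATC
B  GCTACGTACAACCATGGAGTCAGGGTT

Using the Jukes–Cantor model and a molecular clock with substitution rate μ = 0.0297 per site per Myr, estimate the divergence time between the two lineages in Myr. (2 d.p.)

The sequences differ at 14 of 27 sites, so p = 14/27 ≈ 0.518519.
d = −(3/4) ln(1 − 4p/3) = −0.75 ln(1 − 0.691359) = −0.75 ln(0.308641)
  = −0.75 × (-1.175576) = 0.881682 substitutions/site.
Under a molecular clock d = 2μt, so t = d/(2μ) = 0.881682 / (2 × 0.0297) = 14.84 Myr.

14.84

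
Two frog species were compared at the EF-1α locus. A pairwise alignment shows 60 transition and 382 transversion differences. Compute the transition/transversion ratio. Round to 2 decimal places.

0.16

R = 60/382 = 0.157068… ≈ 0.16 (to 2 d.p.).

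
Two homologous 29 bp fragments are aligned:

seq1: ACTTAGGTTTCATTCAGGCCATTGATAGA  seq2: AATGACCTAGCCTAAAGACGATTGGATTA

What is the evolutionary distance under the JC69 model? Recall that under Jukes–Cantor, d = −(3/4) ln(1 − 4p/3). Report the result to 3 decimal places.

0.878

The sequences differ at 15 of 29 sites, so p = 15/29 ≈ 0.517241.
d = −(3/4) ln(1 − 4p/3) = −0.75 ln(1 − 0.689655) = −0.75 ln(0.310345)
  = −0.75 × (-1.170071) = 0.877553 substitutions/site.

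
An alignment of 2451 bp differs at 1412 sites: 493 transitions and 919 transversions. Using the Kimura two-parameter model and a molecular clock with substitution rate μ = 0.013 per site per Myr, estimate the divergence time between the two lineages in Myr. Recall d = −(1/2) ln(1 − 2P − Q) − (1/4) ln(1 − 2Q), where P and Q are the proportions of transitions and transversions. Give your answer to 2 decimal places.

42.20

P = 493/2451 ≈ 0.201142 and Q = 919/2451 ≈ 0.374949.
Under the Kimura two-parameter model, d = −½ ln(1 − 2P − Q) − ¼ ln(1 − 2Q).
1 − 2P − Q = 0.222767, giving −½ ln(0.222767) = 0.750814.
1 − 2Q = 0.250102, giving −¼ ln(0.250102) = 0.346472.
d = 0.750814 + 0.346472 = 1.097286.
Under a molecular clock d = 2μt, so t = d/(2μ) = 1.097286 / (2 × 0.013) = 42.20 Myr.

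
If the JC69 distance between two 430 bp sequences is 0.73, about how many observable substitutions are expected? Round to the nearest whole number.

201

Invert JC69: p = (3/4)(1 − e^(−4d/3)) = 0.75 × (1 − e^(-0.973333)) = 0.75 × (1 − 0.377822) = 0.466634.
Expected differing sites = pL ≈ 0.466634 × 430 = 200.65262 ≈ 201.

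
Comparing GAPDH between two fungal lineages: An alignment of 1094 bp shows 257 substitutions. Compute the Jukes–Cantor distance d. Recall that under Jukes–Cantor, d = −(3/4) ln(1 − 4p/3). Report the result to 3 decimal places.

p = 257/1094 ≈ 0.234918.
d = −(3/4) ln(1 − 4p/3) = −0.75 ln(1 − 0.313224) = −0.75 ln(0.686776)
  = −0.75 × (-0.375747) = 0.281810 substitutions/site.

0.282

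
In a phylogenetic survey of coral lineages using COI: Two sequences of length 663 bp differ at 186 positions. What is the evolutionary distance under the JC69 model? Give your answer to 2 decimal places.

0.35

p = 186/663 ≈ 0.280543.
d = −(3/4) ln(1 − 4p/3) = −0.75 ln(1 − 0.374057) = −0.75 ln(0.625943)
  = −0.75 × (-0.468496) = 0.351372 substitutions/site.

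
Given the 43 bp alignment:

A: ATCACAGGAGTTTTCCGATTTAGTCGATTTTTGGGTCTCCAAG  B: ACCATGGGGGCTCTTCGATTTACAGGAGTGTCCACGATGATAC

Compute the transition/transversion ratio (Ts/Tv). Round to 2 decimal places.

Transitions are A↔G and C↔T; transversions are all other mismatches.
Transitions: 9. Transversions: 13.
R = 9/13 = 0.692307… ≈ 0.69 (to 2 d.p.).

0.69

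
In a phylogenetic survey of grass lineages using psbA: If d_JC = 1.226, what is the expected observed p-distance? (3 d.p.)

0.604

p = (3/4)(1 − e^(−4d/3)) = 0.75 × (1 − e^(-1.634667)) = 0.75 × (1 − 0.195017) = 0.603737.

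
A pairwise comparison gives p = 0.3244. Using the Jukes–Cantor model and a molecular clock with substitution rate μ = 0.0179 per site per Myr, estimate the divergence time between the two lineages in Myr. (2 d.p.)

11.87

d = −(3/4) ln(1 − 4p/3) = −0.75 ln(1 − 0.432533) = −0.75 ln(0.567467)
  = −0.75 × (-0.566573) = 0.424930 substitutions/site.
Under a molecular clock d = 2μt, so t = d/(2μ) = 0.424930 / (2 × 0.0179) = 11.87 Myr.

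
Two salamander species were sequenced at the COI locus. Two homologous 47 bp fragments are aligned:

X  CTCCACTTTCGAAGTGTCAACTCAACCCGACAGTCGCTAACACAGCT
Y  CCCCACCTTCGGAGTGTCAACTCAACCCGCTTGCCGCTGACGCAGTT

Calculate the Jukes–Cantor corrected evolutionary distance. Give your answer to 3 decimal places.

0.250

The sequences differ at 10 of 47 sites (2, 7, 12, 30, 31, 32, 34, 39, 42, 46), so p = 10/47 ≈ 0.212766.
d = −(3/4) ln(1 − 4p/3) = −0.75 ln(1 − 0.283688) = −0.75 ln(0.716312)
  = −0.75 × (-0.333639) = 0.250229 substitutions/site.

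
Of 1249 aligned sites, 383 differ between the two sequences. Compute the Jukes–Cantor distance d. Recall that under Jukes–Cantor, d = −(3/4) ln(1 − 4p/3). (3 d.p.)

0.394

p = 383/1249 ≈ 0.306645.
d = −(3/4) ln(1 − 4p/3) = −0.75 ln(1 − 0.40886) = −0.75 ln(0.59114)
  = −0.75 × (-0.525702) = 0.394277 substitutions/site.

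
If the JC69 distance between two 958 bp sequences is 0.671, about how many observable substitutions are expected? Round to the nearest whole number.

425

Invert JC69: p = (3/4)(1 − e^(−4d/3)) = 0.75 × (1 − e^(-0.894667)) = 0.75 × (1 − 0.408744) = 0.443442.
Expected differing sites = pL ≈ 0.443442 × 958 = 424.817436 ≈ 425.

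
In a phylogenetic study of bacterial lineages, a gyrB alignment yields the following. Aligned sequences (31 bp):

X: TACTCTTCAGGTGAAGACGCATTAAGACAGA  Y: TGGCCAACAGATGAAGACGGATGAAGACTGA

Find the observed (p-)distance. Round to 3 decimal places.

The sequences differ at 9 of 31 positions (sites 2, 3, 4, 6, 7, 11, 20, 23, 29).
p = 9/31 = 0.290322… ≈ 0.290 (to 3 d.p.).

0.290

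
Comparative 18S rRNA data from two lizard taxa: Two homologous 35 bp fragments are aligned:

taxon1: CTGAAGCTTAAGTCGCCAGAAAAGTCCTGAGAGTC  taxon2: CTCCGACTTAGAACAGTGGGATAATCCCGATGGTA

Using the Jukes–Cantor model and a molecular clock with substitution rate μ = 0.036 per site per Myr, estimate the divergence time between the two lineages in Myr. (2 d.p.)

The sequences differ at 18 of 35 sites, so p = 18/35 ≈ 0.514286.
d = −(3/4) ln(1 − 4p/3) = −0.75 ln(1 − 0.685715) = −0.75 ln(0.314285)
  = −0.75 × (-1.157455) = 0.868091 substitutions/site.
Under a molecular clock d = 2μt, so t = d/(2μ) = 0.868091 / (2 × 0.036) = 12.06 Myr.

12.06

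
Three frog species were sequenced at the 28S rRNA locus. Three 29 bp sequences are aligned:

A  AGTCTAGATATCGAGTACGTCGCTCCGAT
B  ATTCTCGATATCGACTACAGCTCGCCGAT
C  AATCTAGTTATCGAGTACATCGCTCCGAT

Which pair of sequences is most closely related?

A–B: 7/29 differ, p = 0.241, d = 0.291.
A–C: 3/29 differ, p = 0.103, d = 0.111.
B–C: 7/29 differ, p = 0.241, d = 0.291.
The smallest distance is between A and C.

A and C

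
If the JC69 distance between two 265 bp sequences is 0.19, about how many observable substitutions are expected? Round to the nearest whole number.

Invert JC69: p = (3/4)(1 − e^(−4d/3)) = 0.75 × (1 − e^(-0.253333)) = 0.75 × (1 − 0.776209) = 0.167843.
Expected differing sites = pL ≈ 0.167843 × 265 = 44.478395 ≈ 44.

44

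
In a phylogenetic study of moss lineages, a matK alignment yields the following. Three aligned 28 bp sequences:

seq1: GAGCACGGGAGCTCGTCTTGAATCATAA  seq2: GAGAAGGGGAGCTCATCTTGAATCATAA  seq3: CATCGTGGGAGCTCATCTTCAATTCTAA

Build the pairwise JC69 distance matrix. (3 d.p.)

d(seq1,seq2) = 0.116, d(seq1,seq3) = 0.360, d(seq2,seq3) = 0.360

seq1–seq2: 3/28 sites differ → p ≈ 0.107143, d = −0.75 ln(1 − 0.142857) = 0.115613 ≈ 0.116.
seq1–seq3: 8/28 sites differ → p ≈ 0.285714, d = −0.75 ln(1 − 0.380952) = 0.359679 ≈ 0.360.
seq2–seq3: 8/28 sites differ → p ≈ 0.285714, d = −0.75 ln(1 − 0.380952) = 0.359679 ≈ 0.360.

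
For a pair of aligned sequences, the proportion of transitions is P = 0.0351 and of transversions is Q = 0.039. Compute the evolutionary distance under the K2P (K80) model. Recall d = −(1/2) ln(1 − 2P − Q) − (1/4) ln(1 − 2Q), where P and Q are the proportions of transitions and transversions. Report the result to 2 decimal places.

Under the Kimura two-parameter model, d = −½ ln(1 − 2P − Q) − ¼ ln(1 − 2Q).
1 − 2P − Q = 0.8908, giving −½ ln(0.8908) = 0.057818.
1 − 2Q = 0.922, giving −¼ ln(0.922) = 0.020303.
d = 0.057818 + 0.020303 = 0.078121.

0.08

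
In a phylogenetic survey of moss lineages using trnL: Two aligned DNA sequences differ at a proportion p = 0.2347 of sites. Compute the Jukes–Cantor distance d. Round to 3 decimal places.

d = −(3/4) ln(1 − 4p/3) = −0.75 ln(1 − 0.312933) = −0.75 ln(0.687067)
  = −0.75 × (-0.375323) = 0.281492 substitutions/site.

0.281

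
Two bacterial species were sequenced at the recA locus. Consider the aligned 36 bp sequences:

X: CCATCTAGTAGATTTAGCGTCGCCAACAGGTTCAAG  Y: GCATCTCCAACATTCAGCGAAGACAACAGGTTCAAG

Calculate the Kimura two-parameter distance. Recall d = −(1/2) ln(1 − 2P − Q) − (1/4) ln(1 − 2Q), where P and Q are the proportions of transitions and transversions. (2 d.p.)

Of 36 sites, 1 differences are transitions and 8 are transversions, so P = 1/36 ≈ 0.027778 and Q = 8/36 ≈ 0.222222.
Under the Kimura two-parameter model, d = −½ ln(1 − 2P − Q) − ¼ ln(1 − 2Q).
1 − 2P − Q = 0.722222, giving −½ ln(0.722222) = 0.162711.
1 − 2Q = 0.555556, giving −¼ ln(0.555556) = 0.146946.
d = 0.162711 + 0.146946 = 0.309657.

0.31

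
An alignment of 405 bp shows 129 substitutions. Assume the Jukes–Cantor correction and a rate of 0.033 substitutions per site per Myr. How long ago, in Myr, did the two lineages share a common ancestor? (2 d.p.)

p = 129/405 ≈ 0.318519.
d = −(3/4) ln(1 − 4p/3) = −0.75 ln(1 − 0.424692) = −0.75 ln(0.575308)
  = −0.75 × (-0.552850) = 0.414638 substitutions/site.
Under a molecular clock d = 2μt, so t = d/(2μ) = 0.414638 / (2 × 0.033) = 6.28 Myr.

6.28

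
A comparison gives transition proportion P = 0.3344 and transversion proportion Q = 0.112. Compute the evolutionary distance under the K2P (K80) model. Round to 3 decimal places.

Under the Kimura two-parameter model, d = −½ ln(1 − 2P − Q) − ¼ ln(1 − 2Q).
1 − 2P − Q = 0.2192, giving −½ ln(0.2192) = 0.758885.
1 − 2Q = 0.776, giving −¼ ln(0.776) = 0.063401.
d = 0.758885 + 0.063401 = 0.822286.

0.822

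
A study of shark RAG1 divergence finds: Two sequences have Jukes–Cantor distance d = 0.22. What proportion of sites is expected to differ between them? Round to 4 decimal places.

0.1907

p = (3/4)(1 − e^(−4d/3)) = 0.75 × (1 − e^(-0.293333)) = 0.75 × (1 − 0.745774) = 0.190670.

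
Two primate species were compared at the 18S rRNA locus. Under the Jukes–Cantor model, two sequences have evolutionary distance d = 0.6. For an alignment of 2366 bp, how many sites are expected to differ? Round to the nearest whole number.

977

Invert JC69: p = (3/4)(1 − e^(−4d/3)) = 0.75 × (1 − e^(-0.8)) = 0.75 × (1 − 0.449329) = 0.413003.
Expected differing sites = pL ≈ 0.413003 × 2366 = 977.165098 ≈ 977.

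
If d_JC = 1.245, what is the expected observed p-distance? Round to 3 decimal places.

0.607

p = (3/4)(1 − e^(−4d/3)) = 0.75 × (1 − e^(-1.66)) = 0.75 × (1 − 0.190139) = 0.607396.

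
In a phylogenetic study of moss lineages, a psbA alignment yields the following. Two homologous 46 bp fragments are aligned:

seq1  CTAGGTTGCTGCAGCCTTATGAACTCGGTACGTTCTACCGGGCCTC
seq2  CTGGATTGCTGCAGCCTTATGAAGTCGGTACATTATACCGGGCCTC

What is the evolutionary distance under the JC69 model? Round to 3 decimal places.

The sequences differ at 5 of 46 sites (3, 5, 24, 32, 35), so p = 5/46 ≈ 0.108696.
d = −(3/4) ln(1 − 4p/3) = −0.75 ln(1 − 0.144928) = −0.75 ln(0.855072)
  = −0.75 × (-0.156570) = 0.117428 substitutions/site.

0.117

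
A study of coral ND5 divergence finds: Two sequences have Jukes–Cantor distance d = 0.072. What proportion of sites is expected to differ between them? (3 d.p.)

p = (3/4)(1 − e^(−4d/3)) = 0.75 × (1 − e^(-0.096)) = 0.75 × (1 − 0.908464) = 0.068652.

0.069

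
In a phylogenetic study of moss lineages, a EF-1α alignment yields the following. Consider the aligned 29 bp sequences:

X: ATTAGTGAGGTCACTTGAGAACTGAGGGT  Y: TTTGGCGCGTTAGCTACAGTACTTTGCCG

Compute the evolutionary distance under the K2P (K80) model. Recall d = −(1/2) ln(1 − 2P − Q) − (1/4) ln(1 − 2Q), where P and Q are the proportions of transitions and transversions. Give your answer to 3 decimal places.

Of 29 sites, 3 differences are transitions and 12 are transversions, so P = 3/29 ≈ 0.103448 and Q = 12/29 ≈ 0.413793.
Under the Kimura two-parameter model, d = −½ ln(1 − 2P − Q) − ¼ ln(1 − 2Q).
1 − 2P − Q = 0.379311, giving −½ ln(0.379311) = 0.484699.
1 − 2Q = 0.172414, giving −¼ ln(0.172414) = 0.439464.
d = 0.484699 + 0.439464 = 0.924163.

0.924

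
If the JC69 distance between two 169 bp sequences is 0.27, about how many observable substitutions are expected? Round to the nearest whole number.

Invert JC69: p = (3/4)(1 − e^(−4d/3)) = 0.75 × (1 − e^(-0.36)) = 0.75 × (1 − 0.697676) = 0.226743.
Expected differing sites = pL ≈ 0.226743 × 169 = 38.319567 ≈ 38.

38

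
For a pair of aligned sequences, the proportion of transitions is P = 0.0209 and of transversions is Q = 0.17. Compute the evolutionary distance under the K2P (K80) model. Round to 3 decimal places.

0.223

Under the Kimura two-parameter model, d = −½ ln(1 − 2P − Q) − ¼ ln(1 − 2Q).
1 − 2P − Q = 0.7882, giving −½ ln(0.7882) = 0.119002.
1 − 2Q = 0.66, giving −¼ ln(0.66) = 0.103879.
d = 0.119002 + 0.103879 = 0.222881.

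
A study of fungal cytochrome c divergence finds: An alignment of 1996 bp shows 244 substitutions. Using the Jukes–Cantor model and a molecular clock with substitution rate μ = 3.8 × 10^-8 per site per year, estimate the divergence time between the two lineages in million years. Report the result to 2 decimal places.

1.76

p = 244/1996 ≈ 0.122244.
d = −(3/4) ln(1 − 4p/3) = −0.75 ln(1 − 0.162992) = −0.75 ln(0.837008)
  = −0.75 × (-0.177922) = 0.133442 substitutions/site.
Under a molecular clock d = 2μt, so t = d/(2μ) = 0.133442 / (2 × 3.8 × 10^-8) = 1.76 million years.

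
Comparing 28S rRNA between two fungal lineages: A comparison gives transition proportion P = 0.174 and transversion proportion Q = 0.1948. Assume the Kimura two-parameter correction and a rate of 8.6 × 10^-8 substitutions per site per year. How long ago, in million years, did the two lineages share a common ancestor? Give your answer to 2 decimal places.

Under the Kimura two-parameter model, d = −½ ln(1 − 2P − Q) − ¼ ln(1 − 2Q).
1 − 2P − Q = 0.4572, giving −½ ln(0.4572) = 0.391317.
1 − 2Q = 0.6104, giving −¼ ln(0.6104) = 0.123410.
d = 0.391317 + 0.123410 = 0.514727.
Under a molecular clock d = 2μt, so t = d/(2μ) = 0.514727 / (2 × 8.6 × 10^-8) = 2.99 million years.

2.99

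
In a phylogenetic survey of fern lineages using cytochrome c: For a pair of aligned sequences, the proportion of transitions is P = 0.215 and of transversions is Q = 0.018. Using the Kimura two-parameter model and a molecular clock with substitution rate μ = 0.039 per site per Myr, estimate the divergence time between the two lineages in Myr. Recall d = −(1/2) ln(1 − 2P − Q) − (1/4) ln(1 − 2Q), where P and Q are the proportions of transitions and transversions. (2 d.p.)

Under the Kimura two-parameter model, d = −½ ln(1 − 2P − Q) − ¼ ln(1 − 2Q).
1 − 2P − Q = 0.552, giving −½ ln(0.552) = 0.297104.
1 − 2Q = 0.964, giving −¼ ln(0.964) = 0.009166.
d = 0.297104 + 0.009166 = 0.306270.
Under a molecular clock d = 2μt, so t = d/(2μ) = 0.306270 / (2 × 0.039) = 3.93 Myr.

3.93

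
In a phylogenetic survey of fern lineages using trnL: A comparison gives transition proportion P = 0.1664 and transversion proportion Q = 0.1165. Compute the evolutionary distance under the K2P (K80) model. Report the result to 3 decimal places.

Under the Kimura two-parameter model, d = −½ ln(1 − 2P − Q) − ¼ ln(1 − 2Q).
1 − 2P − Q = 0.5507, giving −½ ln(0.5507) = 0.298283.
1 − 2Q = 0.767, giving −¼ ln(0.767) = 0.066317.
d = 0.298283 + 0.066317 = 0.364600.

0.365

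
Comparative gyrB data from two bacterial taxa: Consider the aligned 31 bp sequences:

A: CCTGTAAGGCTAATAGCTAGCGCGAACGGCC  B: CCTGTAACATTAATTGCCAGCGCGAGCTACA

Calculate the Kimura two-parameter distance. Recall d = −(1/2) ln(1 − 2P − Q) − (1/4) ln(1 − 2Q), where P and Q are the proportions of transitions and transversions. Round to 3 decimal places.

Of 31 sites, 5 differences are transitions and 4 are transversions, so P = 5/31 ≈ 0.16129 and Q = 4/31 ≈ 0.129032.
Under the Kimura two-parameter model, d = −½ ln(1 − 2P − Q) − ¼ ln(1 − 2Q).
1 − 2P − Q = 0.548388, giving −½ ln(0.548388) = 0.300386.
1 − 2Q = 0.741936, giving −¼ ln(0.741936) = 0.074623.
d = 0.300386 + 0.074623 = 0.375009.

0.375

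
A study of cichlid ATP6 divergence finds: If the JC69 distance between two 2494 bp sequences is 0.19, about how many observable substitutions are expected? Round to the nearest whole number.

Invert JC69: p = (3/4)(1 − e^(−4d/3)) = 0.75 × (1 − e^(-0.253333)) = 0.75 × (1 − 0.776209) = 0.167843.
Expected differing sites = pL ≈ 0.167843 × 2494 = 418.600442 ≈ 419.

419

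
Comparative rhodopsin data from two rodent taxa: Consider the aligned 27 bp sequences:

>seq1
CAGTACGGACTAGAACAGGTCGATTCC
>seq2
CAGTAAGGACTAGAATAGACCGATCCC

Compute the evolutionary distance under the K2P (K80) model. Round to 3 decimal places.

0.222

Of 27 sites, 4 differences are transitions and 1 are transversions, so P = 4/27 ≈ 0.148148 and Q = 1/27 ≈ 0.037037.
Under the Kimura two-parameter model, d = −½ ln(1 − 2P − Q) − ¼ ln(1 − 2Q).
1 − 2P − Q = 0.666667, giving −½ ln(0.666667) = 0.202732.
1 − 2Q = 0.925926, giving −¼ ln(0.925926) = 0.019240.
d = 0.202732 + 0.019240 = 0.221972.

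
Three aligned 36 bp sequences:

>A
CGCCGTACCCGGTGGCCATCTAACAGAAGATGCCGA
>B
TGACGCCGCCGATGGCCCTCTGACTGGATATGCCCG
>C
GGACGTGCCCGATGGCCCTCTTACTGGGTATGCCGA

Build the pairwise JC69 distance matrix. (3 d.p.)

d(A,B) = 0.493, d(A,C) = 0.347, d(B,C) = 0.264

A–B: 13/36 sites differ → p ≈ 0.361111, d = −0.75 ln(1 − 0.481481) = 0.492584 ≈ 0.493.
A–C: 10/36 sites differ → p ≈ 0.277778, d = −0.75 ln(1 − 0.370371) = 0.346968 ≈ 0.347.
B–C: 8/36 sites differ → p ≈ 0.222222, d = −0.75 ln(1 − 0.296296) = 0.263548 ≈ 0.264.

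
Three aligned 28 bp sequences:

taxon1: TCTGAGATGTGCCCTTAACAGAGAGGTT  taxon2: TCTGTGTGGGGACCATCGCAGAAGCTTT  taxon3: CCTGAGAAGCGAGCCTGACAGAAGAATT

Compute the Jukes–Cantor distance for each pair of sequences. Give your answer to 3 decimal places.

taxon1–taxon2: 12/28 sites differ → p ≈ 0.428571, d = −0.75 ln(1 − 0.571428) = 0.635472 ≈ 0.635.
taxon1–taxon3: 11/28 sites differ → p ≈ 0.392857, d = −0.75 ln(1 − 0.523809) = 0.556452 ≈ 0.556.
taxon2–taxon3: 11/28 sites differ → p ≈ 0.392857, d = −0.75 ln(1 − 0.523809) = 0.556452 ≈ 0.556.

d(taxon1,taxon2) = 0.635, d(taxon1,taxon3) = 0.556, d(taxon2,taxon3) = 0.556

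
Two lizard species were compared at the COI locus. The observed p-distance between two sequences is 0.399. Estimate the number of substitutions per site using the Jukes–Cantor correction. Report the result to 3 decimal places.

0.569

d = −(3/4) ln(1 − 4p/3) = −0.75 ln(1 − 0.532) = −0.75 ln(0.468)
  = −0.75 × (-0.759287) = 0.569465 substitutions/site.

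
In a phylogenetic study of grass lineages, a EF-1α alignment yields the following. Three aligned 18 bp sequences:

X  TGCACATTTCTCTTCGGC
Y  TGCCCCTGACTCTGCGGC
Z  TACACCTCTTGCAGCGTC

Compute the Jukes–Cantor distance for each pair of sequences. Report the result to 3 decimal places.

d(X,Y) = 0.347, d(X,Z) = 0.673, d(Y,Z) = 0.673

X–Y: 5/18 sites differ → p ≈ 0.277778, d = −0.75 ln(1 − 0.370371) = 0.346968 ≈ 0.347.
X–Z: 8/18 sites differ → p ≈ 0.444444, d = −0.75 ln(1 − 0.592592) = 0.673455 ≈ 0.673.
Y–Z: 8/18 sites differ → p ≈ 0.444444, d = −0.75 ln(1 − 0.592592) = 0.673455 ≈ 0.673.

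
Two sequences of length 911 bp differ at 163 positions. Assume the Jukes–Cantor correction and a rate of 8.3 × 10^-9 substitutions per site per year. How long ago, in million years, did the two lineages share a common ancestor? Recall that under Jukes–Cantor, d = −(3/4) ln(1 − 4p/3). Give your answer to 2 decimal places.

12.31

p = 163/911 ≈ 0.178924.
d = −(3/4) ln(1 − 4p/3) = −0.75 ln(1 − 0.238565) = −0.75 ln(0.761435)
  = −0.75 × (-0.272550) = 0.204413 substitutions/site.
Under a molecular clock d = 2μt, so t = d/(2μ) = 0.204413 / (2 × 8.3 × 10^-9) = 12.31 million years.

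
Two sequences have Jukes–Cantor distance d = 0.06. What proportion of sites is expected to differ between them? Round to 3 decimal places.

p = (3/4)(1 − e^(−4d/3)) = 0.75 × (1 − e^(-0.08)) = 0.75 × (1 − 0.923116) = 0.057663.

0.058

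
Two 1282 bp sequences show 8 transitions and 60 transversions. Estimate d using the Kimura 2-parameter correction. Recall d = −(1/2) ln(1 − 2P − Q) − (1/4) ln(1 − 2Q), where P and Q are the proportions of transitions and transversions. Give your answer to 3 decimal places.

0.055

P = 8/1282 ≈ 0.00624 and Q = 60/1282 ≈ 0.046802.
Under the Kimura two-parameter model, d = −½ ln(1 − 2P − Q) − ¼ ln(1 − 2Q).
1 − 2P − Q = 0.940718, giving −½ ln(0.940718) = 0.030556.
1 − 2Q = 0.906396, giving −¼ ln(0.906396) = 0.024570.
d = 0.030556 + 0.024570 = 0.055126.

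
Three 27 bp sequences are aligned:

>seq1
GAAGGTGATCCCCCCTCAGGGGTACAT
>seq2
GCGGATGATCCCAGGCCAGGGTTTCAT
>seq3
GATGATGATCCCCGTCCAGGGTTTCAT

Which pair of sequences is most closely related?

seq2 and seq3

seq1–seq2: 9/27 differ, p = 0.333, d = 0.441.
seq1–seq3: 7/27 differ, p = 0.259, d = 0.318.
seq2–seq3: 4/27 differ, p = 0.148, d = 0.165.
The smallest distance is between seq2 and seq3.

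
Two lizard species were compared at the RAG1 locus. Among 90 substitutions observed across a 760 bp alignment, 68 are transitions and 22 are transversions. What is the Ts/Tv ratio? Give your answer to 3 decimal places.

R = 68/22 = 3.090909… ≈ 3.091 (to 3 d.p.).

3.091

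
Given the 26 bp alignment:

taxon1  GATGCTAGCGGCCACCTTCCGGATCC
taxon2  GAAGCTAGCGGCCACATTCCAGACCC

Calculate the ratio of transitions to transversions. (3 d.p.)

Transitions are A↔G and C↔T; transversions are all other mismatches.
Transitions: 2. Transversions: 2.
R = 2/2 = 1.000.

1.000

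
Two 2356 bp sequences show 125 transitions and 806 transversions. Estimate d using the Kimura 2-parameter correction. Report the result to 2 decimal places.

0.59

P = 125/2356 ≈ 0.053056 and Q = 806/2356 ≈ 0.342105.
Under the Kimura two-parameter model, d = −½ ln(1 − 2P − Q) − ¼ ln(1 − 2Q).
1 − 2P − Q = 0.551783, giving −½ ln(0.551783) = 0.297300.
1 − 2Q = 0.31579, giving −¼ ln(0.31579) = 0.288169.
d = 0.297300 + 0.288169 = 0.585469.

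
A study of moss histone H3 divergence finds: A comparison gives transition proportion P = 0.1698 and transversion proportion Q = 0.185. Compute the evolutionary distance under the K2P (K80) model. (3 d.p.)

0.487

Under the Kimura two-parameter model, d = −½ ln(1 − 2P − Q) − ¼ ln(1 − 2Q).
1 − 2P − Q = 0.4754, giving −½ ln(0.4754) = 0.371799.
1 − 2Q = 0.63, giving −¼ ln(0.63) = 0.115509.
d = 0.371799 + 0.115509 = 0.487308.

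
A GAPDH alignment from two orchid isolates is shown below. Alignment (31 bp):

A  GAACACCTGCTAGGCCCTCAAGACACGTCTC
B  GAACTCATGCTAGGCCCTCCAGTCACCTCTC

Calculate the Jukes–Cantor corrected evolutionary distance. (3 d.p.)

The sequences differ at 5 of 31 sites (5, 7, 20, 23, 27), so p = 5/31 ≈ 0.16129.
d = −(3/4) ln(1 − 4p/3) = −0.75 ln(1 − 0.215053) = −0.75 ln(0.784947)
  = −0.75 × (-0.242139) = 0.181604 substitutions/site.

0.182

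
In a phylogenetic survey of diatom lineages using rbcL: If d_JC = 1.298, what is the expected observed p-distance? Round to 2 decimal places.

p = (3/4)(1 − e^(−4d/3)) = 0.75 × (1 − e^(-1.730667)) = 0.75 × (1 − 0.177166) = 0.617126.

0.62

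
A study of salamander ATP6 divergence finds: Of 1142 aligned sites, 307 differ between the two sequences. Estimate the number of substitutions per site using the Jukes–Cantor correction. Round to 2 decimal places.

p = 307/1142 ≈ 0.268827.
d = −(3/4) ln(1 − 4p/3) = −0.75 ln(1 − 0.358436) = −0.75 ln(0.641564)
  = −0.75 × (-0.443846) = 0.332885 substitutions/site.

0.33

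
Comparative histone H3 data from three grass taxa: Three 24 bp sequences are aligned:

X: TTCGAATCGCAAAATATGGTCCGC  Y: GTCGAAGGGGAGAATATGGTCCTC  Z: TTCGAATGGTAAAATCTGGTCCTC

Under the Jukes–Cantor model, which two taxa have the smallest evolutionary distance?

X–Y: 6/24 differ, p = 0.250, d = 0.304.
X–Z: 4/24 differ, p = 0.167, d = 0.188.
Y–Z: 5/24 differ, p = 0.208, d = 0.244.
The smallest distance is between X and Z.

X and Z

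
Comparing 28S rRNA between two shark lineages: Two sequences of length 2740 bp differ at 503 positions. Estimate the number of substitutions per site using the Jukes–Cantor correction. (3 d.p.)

p = 503/2740 ≈ 0.183577.
d = −(3/4) ln(1 − 4p/3) = −0.75 ln(1 − 0.244769) = −0.75 ln(0.755231)
  = −0.75 × (-0.280732) = 0.210549 substitutions/site.

0.211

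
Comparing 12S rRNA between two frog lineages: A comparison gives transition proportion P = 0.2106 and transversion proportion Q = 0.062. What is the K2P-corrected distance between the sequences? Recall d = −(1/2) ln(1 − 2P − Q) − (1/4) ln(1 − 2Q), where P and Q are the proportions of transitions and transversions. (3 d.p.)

0.363

Under the Kimura two-parameter model, d = −½ ln(1 − 2P − Q) − ¼ ln(1 − 2Q).
1 − 2P − Q = 0.5168, giving −½ ln(0.5168) = 0.330050.
1 − 2Q = 0.876, giving −¼ ln(0.876) = 0.033097.
d = 0.330050 + 0.033097 = 0.363147.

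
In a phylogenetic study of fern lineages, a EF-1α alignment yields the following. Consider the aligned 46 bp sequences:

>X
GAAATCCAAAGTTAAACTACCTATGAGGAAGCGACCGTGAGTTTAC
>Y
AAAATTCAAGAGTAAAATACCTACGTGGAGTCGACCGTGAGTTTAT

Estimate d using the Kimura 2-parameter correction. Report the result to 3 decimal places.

Of 46 sites, 7 differences are transitions and 4 are transversions, so P = 7/46 ≈ 0.152174 and Q = 4/46 ≈ 0.086957.
Under the Kimura two-parameter model, d = −½ ln(1 − 2P − Q) − ¼ ln(1 − 2Q).
1 − 2P − Q = 0.608695, giving −½ ln(0.608695) = 0.248219.
1 − 2Q = 0.826086, giving −¼ ln(0.826086) = 0.047764.
d = 0.248219 + 0.047764 = 0.295983.

0.296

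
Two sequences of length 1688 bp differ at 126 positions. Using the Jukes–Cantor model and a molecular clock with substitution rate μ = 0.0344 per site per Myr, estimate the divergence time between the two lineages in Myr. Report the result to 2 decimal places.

1.14

p = 126/1688 ≈ 0.074645.
d = −(3/4) ln(1 − 4p/3) = −0.75 ln(1 − 0.099527) = −0.75 ln(0.900473)
  = −0.75 × (-0.104835) = 0.078626 substitutions/site.
Under a molecular clock d = 2μt, so t = d/(2μ) = 0.078626 / (2 × 0.0344) = 1.14 Myr.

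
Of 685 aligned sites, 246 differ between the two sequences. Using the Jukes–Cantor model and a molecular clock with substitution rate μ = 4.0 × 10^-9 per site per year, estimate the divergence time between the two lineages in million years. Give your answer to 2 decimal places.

61.10

p = 246/685 ≈ 0.359124.
d = −(3/4) ln(1 − 4p/3) = −0.75 ln(1 − 0.478832) = −0.75 ln(0.521168)
  = −0.75 × (-0.651683) = 0.488762 substitutions/site.
Under a molecular clock d = 2μt, so t = d/(2μ) = 0.488762 / (2 × 4.0 × 10^-9) = 61.10 million years.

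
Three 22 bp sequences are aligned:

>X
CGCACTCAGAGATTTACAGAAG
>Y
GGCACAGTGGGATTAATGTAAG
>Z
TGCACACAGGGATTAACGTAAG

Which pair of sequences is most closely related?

X–Y: 9/22 differ, p = 0.409, d = 0.591.
X–Z: 6/22 differ, p = 0.273, d = 0.339.
Y–Z: 4/22 differ, p = 0.182, d = 0.208.
The smallest distance is between Y and Z.

Y and Z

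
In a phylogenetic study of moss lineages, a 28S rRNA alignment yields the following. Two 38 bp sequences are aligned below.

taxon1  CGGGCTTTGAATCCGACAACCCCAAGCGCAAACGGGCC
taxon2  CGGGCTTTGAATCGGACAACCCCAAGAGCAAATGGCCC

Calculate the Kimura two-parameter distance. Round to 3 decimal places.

Of 38 sites, 1 differences are transitions and 3 are transversions, so P = 1/38 ≈ 0.026316 and Q = 3/38 ≈ 0.078947.
Under the Kimura two-parameter model, d = −½ ln(1 − 2P − Q) − ¼ ln(1 − 2Q).
1 − 2P − Q = 0.868421, giving −½ ln(0.868421) = 0.070539.
1 − 2Q = 0.842106, giving −¼ ln(0.842106) = 0.042962.
d = 0.070539 + 0.042962 = 0.113501.

0.114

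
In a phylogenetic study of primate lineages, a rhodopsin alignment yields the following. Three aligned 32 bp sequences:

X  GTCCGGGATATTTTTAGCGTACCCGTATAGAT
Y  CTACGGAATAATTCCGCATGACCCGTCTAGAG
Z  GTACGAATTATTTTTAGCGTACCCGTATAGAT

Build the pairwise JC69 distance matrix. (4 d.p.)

d(X,Y) = 0.5851, d(X,Z) = 0.1367, d(Y,Z) = 0.5851

X–Y: 13/32 sites differ → p = 0.40625, d = −0.75 ln(1 − 0.541667) = 0.585119 ≈ 0.5851.
X–Z: 4/32 sites differ → p = 0.125, d = −0.75 ln(1 − 0.166667) = 0.136741 ≈ 0.1367.
Y–Z: 13/32 sites differ → p = 0.40625, d = −0.75 ln(1 − 0.541667) = 0.585119 ≈ 0.5851.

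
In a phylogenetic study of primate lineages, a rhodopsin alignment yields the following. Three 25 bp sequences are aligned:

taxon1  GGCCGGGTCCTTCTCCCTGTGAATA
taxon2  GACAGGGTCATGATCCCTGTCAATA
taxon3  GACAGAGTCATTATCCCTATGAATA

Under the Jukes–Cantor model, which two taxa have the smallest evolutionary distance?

taxon2 and taxon3

taxon1–taxon2: 6/25 differ, p = 0.240, d = 0.289.
taxon1–taxon3: 6/25 differ, p = 0.240, d = 0.289.
taxon2–taxon3: 4/25 differ, p = 0.160, d = 0.180.
The smallest distance is between taxon2 and taxon3.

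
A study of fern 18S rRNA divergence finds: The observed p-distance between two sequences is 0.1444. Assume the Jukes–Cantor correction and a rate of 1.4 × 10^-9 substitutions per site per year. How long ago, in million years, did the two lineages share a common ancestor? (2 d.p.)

d = −(3/4) ln(1 − 4p/3) = −0.75 ln(1 − 0.192533) = −0.75 ln(0.807467)
  = −0.75 × (-0.213853) = 0.160390 substitutions/site.
Under a molecular clock d = 2μt, so t = d/(2μ) = 0.160390 / (2 × 1.4 × 10^-9) = 57.28 million years.

57.28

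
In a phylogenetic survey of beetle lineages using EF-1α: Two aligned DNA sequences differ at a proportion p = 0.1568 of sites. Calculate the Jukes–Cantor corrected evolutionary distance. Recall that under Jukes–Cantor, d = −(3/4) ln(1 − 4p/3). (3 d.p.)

d = −(3/4) ln(1 − 4p/3) = −0.75 ln(1 − 0.209067) = −0.75 ln(0.790933)
  = −0.75 × (-0.234542) = 0.175907 substitutions/site.

0.176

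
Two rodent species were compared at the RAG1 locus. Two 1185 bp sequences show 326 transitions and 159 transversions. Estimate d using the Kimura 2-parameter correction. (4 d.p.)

0.6547

P = 326/1185 ≈ 0.275105 and Q = 159/1185 ≈ 0.134177.
Under the Kimura two-parameter model, d = −½ ln(1 − 2P − Q) − ¼ ln(1 − 2Q).
1 − 2P − Q = 0.315613, giving −½ ln(0.315613) = 0.576619.
1 − 2Q = 0.731646, giving −¼ ln(0.731646) = 0.078115.
d = 0.576619 + 0.078115 = 0.654734.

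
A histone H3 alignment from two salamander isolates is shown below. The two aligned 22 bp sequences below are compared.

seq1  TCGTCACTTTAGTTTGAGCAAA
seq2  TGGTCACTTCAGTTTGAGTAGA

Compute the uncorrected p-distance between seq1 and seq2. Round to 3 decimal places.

0.182

The sequences differ at 4 of 22 positions (sites 2, 10, 19, 21).
p = 4/22 = 0.181818… ≈ 0.182 (to 3 d.p.).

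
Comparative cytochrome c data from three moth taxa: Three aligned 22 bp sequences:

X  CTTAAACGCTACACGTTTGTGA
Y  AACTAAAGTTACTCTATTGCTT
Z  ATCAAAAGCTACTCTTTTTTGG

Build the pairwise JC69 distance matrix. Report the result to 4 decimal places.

X–Y: 12/22 sites differ → p ≈ 0.545455, d = −0.75 ln(1 − 0.727273) = 0.974463 ≈ 0.9745.
X–Z: 7/22 sites differ → p ≈ 0.318182, d = −0.75 ln(1 − 0.424243) = 0.414052 ≈ 0.4141.
Y–Z: 8/22 sites differ → p ≈ 0.363636, d = −0.75 ln(1 − 0.484848) = 0.497470 ≈ 0.4975.

d(X,Y) = 0.9745, d(X,Z) = 0.4141, d(Y,Z) = 0.4975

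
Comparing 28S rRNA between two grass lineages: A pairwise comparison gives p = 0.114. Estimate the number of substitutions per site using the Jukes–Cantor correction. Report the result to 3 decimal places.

d = −(3/4) ln(1 − 4p/3) = −0.75 ln(1 − 0.152) = −0.75 ln(0.848)
  = −0.75 × (-0.164875) = 0.123656 substitutions/site.

0.124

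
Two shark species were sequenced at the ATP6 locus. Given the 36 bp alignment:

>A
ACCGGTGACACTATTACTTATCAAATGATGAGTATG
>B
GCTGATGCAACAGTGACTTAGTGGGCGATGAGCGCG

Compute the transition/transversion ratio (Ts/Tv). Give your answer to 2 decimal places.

2.40

Transitions are A↔G and C↔T; transversions are all other mismatches.
Transitions: 12. Transversions: 5.
R = 12/5 = 2.40.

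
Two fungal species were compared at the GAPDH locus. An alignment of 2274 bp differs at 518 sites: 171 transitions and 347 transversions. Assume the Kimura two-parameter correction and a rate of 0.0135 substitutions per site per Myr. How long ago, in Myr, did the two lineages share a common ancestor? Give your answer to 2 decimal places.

10.06

P = 171/2274 ≈ 0.075198 and Q = 347/2274 ≈ 0.152595.
Under the Kimura two-parameter model, d = −½ ln(1 − 2P − Q) − ¼ ln(1 − 2Q).
1 − 2P − Q = 0.697009, giving −½ ln(0.697009) = 0.180478.
1 − 2Q = 0.69481, giving −¼ ln(0.69481) = 0.091029.
d = 0.180478 + 0.091029 = 0.271507.
Under a molecular clock d = 2μt, so t = d/(2μ) = 0.271507 / (2 × 0.0135) = 10.06 Myr.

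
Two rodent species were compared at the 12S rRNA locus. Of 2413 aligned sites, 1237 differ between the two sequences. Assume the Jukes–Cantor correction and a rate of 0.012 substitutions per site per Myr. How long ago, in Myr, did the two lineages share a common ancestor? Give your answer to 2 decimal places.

35.95

p = 1237/2413 ≈ 0.51264.
d = −(3/4) ln(1 − 4p/3) = −0.75 ln(1 − 0.68352) = −0.75 ln(0.31648)
  = −0.75 × (-1.150495) = 0.862871 substitutions/site.
Under a molecular clock d = 2μt, so t = d/(2μ) = 0.862871 / (2 × 0.012) = 35.95 Myr.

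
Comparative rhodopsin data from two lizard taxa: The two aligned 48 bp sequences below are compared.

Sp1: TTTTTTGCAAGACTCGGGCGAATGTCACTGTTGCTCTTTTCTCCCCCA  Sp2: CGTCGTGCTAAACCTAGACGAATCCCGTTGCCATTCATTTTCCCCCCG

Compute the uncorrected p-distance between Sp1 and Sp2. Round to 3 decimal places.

The sequences differ at 22 of 48 positions.
p = 22/48 = 0.458333… ≈ 0.458 (to 3 d.p.).

0.458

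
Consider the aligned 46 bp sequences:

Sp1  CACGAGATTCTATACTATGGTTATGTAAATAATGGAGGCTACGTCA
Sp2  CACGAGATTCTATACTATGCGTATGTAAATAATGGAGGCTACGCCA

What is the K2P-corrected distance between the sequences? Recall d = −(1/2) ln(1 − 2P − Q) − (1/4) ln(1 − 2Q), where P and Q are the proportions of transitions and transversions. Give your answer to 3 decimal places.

0.068

Of 46 sites, 1 differences are transitions and 2 are transversions, so P = 1/46 ≈ 0.021739 and Q = 2/46 ≈ 0.043478.
Under the Kimura two-parameter model, d = −½ ln(1 − 2P − Q) − ¼ ln(1 − 2Q).
1 − 2P − Q = 0.913044, giving −½ ln(0.913044) = 0.045486.
1 − 2Q = 0.913044, giving −¼ ln(0.913044) = 0.022743.
d = 0.045486 + 0.022743 = 0.068229.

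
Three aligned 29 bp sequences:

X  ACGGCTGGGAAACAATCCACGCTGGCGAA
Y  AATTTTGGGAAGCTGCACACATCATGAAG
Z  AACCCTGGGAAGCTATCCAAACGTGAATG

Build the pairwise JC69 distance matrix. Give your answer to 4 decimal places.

X–Y: 17/29 sites differ → p ≈ 0.586207, d = −0.75 ln(1 − 0.781609) = 1.141101 ≈ 1.1411.
X–Z: 13/29 sites differ → p ≈ 0.448276, d = −0.75 ln(1 − 0.597701) = 0.682920 ≈ 0.6829.
Y–Z: 13/29 sites differ → p ≈ 0.448276, d = −0.75 ln(1 − 0.597701) = 0.682920 ≈ 0.6829.

d(X,Y) = 1.1411, d(X,Z) = 0.6829, d(Y,Z) = 0.6829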